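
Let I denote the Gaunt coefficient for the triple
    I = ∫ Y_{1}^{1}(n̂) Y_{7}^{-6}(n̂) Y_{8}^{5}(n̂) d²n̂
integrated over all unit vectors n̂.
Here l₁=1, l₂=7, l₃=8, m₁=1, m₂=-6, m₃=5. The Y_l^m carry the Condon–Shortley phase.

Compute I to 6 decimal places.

m-sum 0 ✓  L=16 even ✓  6≤8≤8 ✓
Π(2lᵢ+1) = 3×15×17 = 765
triangle coeff Δ(1,7,8) = 1/2040
Σ_t [0,0]: t=0:+1/25401600 = 1/25401600
(3j)²=8/255 [(1 7 8; 0 0 0)], sign=+1
Σ_t [0,0]: t=0:+1/12454041600 = 1/12454041600
(3j)²=1/680 [(1 7 8; 1 -6 5)], sign=-1
⇒ 4πI² = 3/85
I = (-1)√(3/85/(4π)) = -0.05299638

-0.052996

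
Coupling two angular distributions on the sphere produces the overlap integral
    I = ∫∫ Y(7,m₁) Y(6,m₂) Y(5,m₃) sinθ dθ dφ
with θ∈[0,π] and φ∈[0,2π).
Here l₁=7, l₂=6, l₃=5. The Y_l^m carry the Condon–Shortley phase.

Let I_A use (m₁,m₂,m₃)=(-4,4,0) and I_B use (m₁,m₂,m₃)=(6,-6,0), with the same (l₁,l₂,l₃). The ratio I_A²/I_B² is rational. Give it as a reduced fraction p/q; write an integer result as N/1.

256/429

l's match ⇒ only the (l;m) 3-j factors differ between A and B.
A: triangle coeff Δ(7,6,5) = 1/174594420; Σ_t [6,8]: t=6:+1/4147200 t=7:−1/1451520 t=8:+1/5806080 = -1/3628800; (3j)²=320/29393 [(7 6 5; -4 4 0)], sign=+1
B: triangle coeff Δ(7,6,5) = 1/174594420; Σ_t [0,0]: t=0:+1/116121600 = 1/116121600; (3j)²=165/9044 [(7 6 5; 6 -6 0)], sign=-1
I_A²/I_B² = (320/29393)/(165/9044) = 256/429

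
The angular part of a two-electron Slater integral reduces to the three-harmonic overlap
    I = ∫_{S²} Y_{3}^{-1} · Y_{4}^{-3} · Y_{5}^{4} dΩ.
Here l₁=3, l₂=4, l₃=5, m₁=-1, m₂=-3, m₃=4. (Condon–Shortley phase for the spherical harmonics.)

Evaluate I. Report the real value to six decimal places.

0.042401

m-sum 0 ✓  L=12 even ✓  1≤5≤7 ✓
Π(2lᵢ+1) = 7×9×11 = 693
triangle coeff Δ(3,4,5) = 1/180180
Σ_t [0,2]: t=0:+1/576 t=1:−1/144 t=2:+1/576 = -1/288
(3j)²=20/1001 [(3 4 5; 0 0 0)], sign=+1
Σ_t [0,1]: t=0:+1/5760 t=1:−1/4320 = -1/17280
(3j)²=7/4290 [(3 4 5; -1 -3 4)], sign=+1
⇒ 4πI² = 42/1859
I = (+1)√(42/1859/(4π)) = 0.04240138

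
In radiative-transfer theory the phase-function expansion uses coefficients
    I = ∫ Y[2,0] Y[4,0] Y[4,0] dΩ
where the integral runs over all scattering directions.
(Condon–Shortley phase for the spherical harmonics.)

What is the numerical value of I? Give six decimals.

Rules hold: Σm=0, L=10 even, 2≤4≤6.
N = 5·9·9 = 405
Δ = 2!·2!·6!/11! = 1/13860
Racah Σ t=0..2: t=0:+1/192 t=1:−1/36 t=2:+1/192 = -5/288
⇒ 3j(2 4 4; 0 0 0)² = 20/693, sgn -1
(m-triple is (0,0,0) — same symbol as above.)
4πI² = N·(3j₀)²·(3jₘ)² = 2000/5929
I = +1·√(0.337325/4π) = 0.16383977

0.163840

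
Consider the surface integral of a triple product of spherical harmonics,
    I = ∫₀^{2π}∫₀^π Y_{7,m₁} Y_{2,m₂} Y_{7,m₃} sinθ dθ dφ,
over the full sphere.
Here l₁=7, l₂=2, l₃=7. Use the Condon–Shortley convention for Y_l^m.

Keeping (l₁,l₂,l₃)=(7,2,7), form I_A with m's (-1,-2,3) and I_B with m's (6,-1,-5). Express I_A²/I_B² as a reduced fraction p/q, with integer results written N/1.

l's match ⇒ only the (l;m) 3-j factors differ between A and B.
A: triangle coeff Δ(7,2,7) = 1/185640; Σ_t [0,0]: t=0:+1/3870720 = 1/3870720; (3j)²=135/6188 [(7 2 7; -1 -2 3)], sign=+1
B: triangle coeff Δ(7,2,7) = 1/185640; Σ_t [0,1]: t=0:+1/79833600 t=1:−1/958003200 = 1/87091200; (3j)²=121/4760 [(7 2 7; 6 -1 -5)], sign=+1
I_A²/I_B² = (135/6188)/(121/4760) = 1350/1573

1350/1573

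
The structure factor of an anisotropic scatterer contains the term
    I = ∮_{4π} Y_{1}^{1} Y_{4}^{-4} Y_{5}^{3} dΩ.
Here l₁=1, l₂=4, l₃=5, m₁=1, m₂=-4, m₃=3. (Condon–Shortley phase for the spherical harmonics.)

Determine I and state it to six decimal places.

Rules hold: Σm=0, L=10 even, 3≤5≤5.
N = 3·9·11 = 297
Δ = 0!·2!·8!/11! = 1/495
Racah Σ t=0..0: t=0:+1/576 = 1/576
⇒ 3j(1 4 5; 0 0 0)² = 5/99, sgn -1
Racah Σ t=0..0: t=0:+1/80640 = 1/80640
⇒ 3j(1 4 5; 1 -4 3)² = 1/495, sgn +1
4πI² = N·(3j₀)²·(3jₘ)² = 1/33
I = -1·√(0.030303/4π) = -0.04910640

-0.049106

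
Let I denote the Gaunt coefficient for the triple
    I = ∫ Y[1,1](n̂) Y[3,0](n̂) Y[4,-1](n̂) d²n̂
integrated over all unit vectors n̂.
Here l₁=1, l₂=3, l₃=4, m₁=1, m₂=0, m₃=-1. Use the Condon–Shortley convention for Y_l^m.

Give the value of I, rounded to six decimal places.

-0.194664

m-sum 0 ✓  L=8 even ✓  2≤4≤4 ✓
Π(2lᵢ+1) = 3×7×9 = 189
triangle coeff Δ(1,3,4) = 1/252
Σ_t [0,0]: t=0:+1/36 = 1/36
(3j)²=4/63 [(1 3 4; 0 0 0)], sign=+1
Σ_t [0,0]: t=0:+1/72 = 1/72
(3j)²=5/126 [(1 3 4; 1 0 -1)], sign=-1
⇒ 4πI² = 10/21
I = (-1)√(10/21/(4π)) = -0.19466390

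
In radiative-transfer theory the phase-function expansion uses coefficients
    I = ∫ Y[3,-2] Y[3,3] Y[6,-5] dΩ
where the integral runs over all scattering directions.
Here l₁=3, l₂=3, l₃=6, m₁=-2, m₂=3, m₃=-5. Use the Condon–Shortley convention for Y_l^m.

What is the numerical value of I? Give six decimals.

0.000000

Σmᵢ = -4 ≠ 0, so the φ-integral vanishes; I = 0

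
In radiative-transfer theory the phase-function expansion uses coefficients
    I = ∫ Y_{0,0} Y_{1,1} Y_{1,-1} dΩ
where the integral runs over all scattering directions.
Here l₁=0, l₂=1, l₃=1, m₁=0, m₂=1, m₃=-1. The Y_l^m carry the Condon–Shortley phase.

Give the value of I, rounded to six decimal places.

Rules hold: Σm=0, L=2 even, 1≤1≤1.
N = 1·3·3 = 9
Δ = 0!·0!·2!/3! = 1/3
Racah Σ t=0..0: t=0:+1/1 = 1/1
⇒ 3j(0 1 1; 0 0 0)² = 1/3, sgn -1
Racah Σ t=0..0: t=0:+1/2 = 1/2
⇒ 3j(0 1 1; 0 1 -1)² = 1/3, sgn +1
4πI² = N·(3j₀)²·(3jₘ)² = 1/1
I = -1·√(1/4π) = -0.28209479

-0.282095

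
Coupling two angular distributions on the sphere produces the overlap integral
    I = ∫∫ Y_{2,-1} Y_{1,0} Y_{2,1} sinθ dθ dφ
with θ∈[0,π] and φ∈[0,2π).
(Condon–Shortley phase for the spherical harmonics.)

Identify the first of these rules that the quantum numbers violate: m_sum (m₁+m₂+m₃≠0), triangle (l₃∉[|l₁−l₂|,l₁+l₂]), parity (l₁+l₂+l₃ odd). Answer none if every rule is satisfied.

azimuthal sum: -1 + 0 + 1 = 0  ✓
1 ≤ 2 ≤ 3 (triangle on l)  ✓
L = 2 + 1 + 2 = 5 (odd)  ✗

parity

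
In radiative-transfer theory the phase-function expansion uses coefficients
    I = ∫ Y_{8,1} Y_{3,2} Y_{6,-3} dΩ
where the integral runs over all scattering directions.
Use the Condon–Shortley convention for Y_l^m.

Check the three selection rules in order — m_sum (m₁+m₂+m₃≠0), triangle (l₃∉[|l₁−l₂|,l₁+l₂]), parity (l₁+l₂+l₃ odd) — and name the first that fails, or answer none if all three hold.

azimuthal sum: 1 + 2 − 3 = 0  ✓
5 ≤ 6 ≤ 11 (triangle on l)  ✓
L = 8 + 3 + 6 = 17 (odd)  ✗

parity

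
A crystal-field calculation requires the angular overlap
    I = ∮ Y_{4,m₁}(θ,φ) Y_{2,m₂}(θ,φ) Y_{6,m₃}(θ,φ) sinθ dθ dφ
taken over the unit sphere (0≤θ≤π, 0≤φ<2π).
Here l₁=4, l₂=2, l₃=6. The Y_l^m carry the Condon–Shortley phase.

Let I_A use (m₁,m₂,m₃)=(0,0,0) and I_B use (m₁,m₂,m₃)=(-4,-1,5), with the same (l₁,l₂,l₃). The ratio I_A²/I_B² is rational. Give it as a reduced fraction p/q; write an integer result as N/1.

Shared (l₁,l₂,l₃)=(4,2,6): N and (l;000)² cancel in I_A²/I_B².
A: Δ = 0!·8!·4!/13! = 1/6435; Racah Σ t=0..0: t=0:+1/2304 = 1/2304; ⇒ 3j(4 2 6; 0 0 0)² = 5/143, sgn +1
B: Δ = 0!·8!·4!/13! = 1/6435; Racah Σ t=0..0: t=0:+1/241920 = 1/241920; ⇒ 3j(4 2 6; -4 -1 5)² = 1/39, sgn -1
I_A²/I_B² = (5/143)/(1/39) = 15/11

15/11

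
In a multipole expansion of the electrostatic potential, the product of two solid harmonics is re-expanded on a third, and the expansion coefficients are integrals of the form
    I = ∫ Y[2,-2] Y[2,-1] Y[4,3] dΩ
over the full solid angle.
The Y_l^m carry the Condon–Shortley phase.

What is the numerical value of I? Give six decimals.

-0.238414

m-sum 0 ✓  L=8 even ✓  0≤4≤4 ✓
Π(2lᵢ+1) = 5×5×9 = 225
triangle coeff Δ(2,2,4) = 1/630
Σ_t [0,0]: t=0:+1/16 = 1/16
(3j)²=2/35 [(2 2 4; 0 0 0)], sign=+1
Σ_t [0,0]: t=0:+1/144 = 1/144
(3j)²=1/18 [(2 2 4; -2 -1 3)], sign=-1
⇒ 4πI² = 5/7
I = (-1)√(5/7/(4π)) = -0.23841361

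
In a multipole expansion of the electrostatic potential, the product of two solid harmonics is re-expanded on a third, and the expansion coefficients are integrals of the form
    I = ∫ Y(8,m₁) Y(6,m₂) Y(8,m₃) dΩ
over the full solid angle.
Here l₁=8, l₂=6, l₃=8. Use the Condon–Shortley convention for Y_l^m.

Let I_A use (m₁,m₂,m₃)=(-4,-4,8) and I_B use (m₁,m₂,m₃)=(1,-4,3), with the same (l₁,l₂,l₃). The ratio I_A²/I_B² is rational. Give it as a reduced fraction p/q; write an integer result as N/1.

l's match ⇒ only the (l;m) 3-j factors differ between A and B.
A: triangle coeff Δ(8,6,8) = 1/13742520792; Σ_t [2,2]: t=2:+1/125411328000 = 1/125411328000; (3j)²=60/7429 [(8 6 8; -4 -4 8)], sign=+1
B: triangle coeff Δ(8,6,8) = 1/13742520792; Σ_t [0,2]: t=0:+1/1045094400 t=1:−1/248832000 t=2:+1/497664000 = -11/10450944000; (3j)²=495/96577 [(8 6 8; 1 -4 3)], sign=+1
I_A²/I_B² = (60/7429)/(495/96577) = 52/33

52/33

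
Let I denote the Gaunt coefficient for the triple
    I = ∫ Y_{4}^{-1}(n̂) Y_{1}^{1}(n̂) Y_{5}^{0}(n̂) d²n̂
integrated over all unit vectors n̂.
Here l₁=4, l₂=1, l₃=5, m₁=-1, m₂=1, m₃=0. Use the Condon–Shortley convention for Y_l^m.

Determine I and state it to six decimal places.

0.155288

m-sum 0 ✓  L=10 even ✓  3≤5≤5 ✓
Π(2lᵢ+1) = 9×3×11 = 297
triangle coeff Δ(4,1,5) = 1/495
Σ_t [0,0]: t=0:+1/576 = 1/576
(3j)²=5/99 [(4 1 5; 0 0 0)], sign=-1
Σ_t [0,0]: t=0:+1/1440 = 1/1440
(3j)²=2/99 [(4 1 5; -1 1 0)], sign=-1
⇒ 4πI² = 10/33
I = (+1)√(10/33/(4π)) = 0.15528807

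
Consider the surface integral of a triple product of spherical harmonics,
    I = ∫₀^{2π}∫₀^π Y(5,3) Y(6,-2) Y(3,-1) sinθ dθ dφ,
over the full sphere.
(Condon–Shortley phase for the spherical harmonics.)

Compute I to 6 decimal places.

-0.145631

Rules hold: Σm=0, L=14 even, 1≤3≤11.
N = 11·13·7 = 1001
Δ = 8!·2!·4!/15! = 1/675675
Racah Σ t=3..5: t=3:−1/8640 t=4:+1/2304 t=5:−1/8640 = 7/34560
⇒ 3j(5 6 3; 0 0 0)² = 7/429, sgn -1
Racah Σ t=0..2: t=0:+1/1935360 t=1:−1/30240 t=2:+1/11520 = 1/18432
⇒ 3j(5 6 3; 3 -2 -1)² = 7/429, sgn +1
4πI² = N·(3j₀)²·(3jₘ)² = 343/1287
I = -1·√(0.266511/4π) = -0.14563067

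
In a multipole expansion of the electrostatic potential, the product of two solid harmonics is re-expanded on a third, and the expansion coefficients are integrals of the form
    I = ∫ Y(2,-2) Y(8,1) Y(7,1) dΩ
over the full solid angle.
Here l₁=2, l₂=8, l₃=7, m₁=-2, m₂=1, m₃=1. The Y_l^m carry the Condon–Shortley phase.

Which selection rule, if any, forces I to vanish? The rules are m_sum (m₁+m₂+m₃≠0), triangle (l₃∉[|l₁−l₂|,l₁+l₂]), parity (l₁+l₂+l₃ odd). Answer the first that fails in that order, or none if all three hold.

parity

azimuthal sum: -2 + 1 + 1 = 0  ✓
6 ≤ 7 ≤ 10 (triangle on l)  ✓
L = 2 + 8 + 7 = 17 (odd)  ✗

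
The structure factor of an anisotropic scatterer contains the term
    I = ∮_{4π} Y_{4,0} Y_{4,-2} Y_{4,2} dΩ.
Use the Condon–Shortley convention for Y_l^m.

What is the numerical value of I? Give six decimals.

-0.083698

Checks pass: Σm=0; 12 even; l₃=4∈[0,8].
(2·4+1)(2·4+1)(2·4+1) = 729
Δ: 4! 4! 4! / 13! → 1/450450
sum: t=0:+1/13824 t=1:−1/216 t=2:+1/64 t=3:−1/216 t=4:+1/13824 = 5/768
3j²(4 4 4; 0 0 0) = Δ·Π!·Σ² = 18/1001  (sign +1)
sum: t=0:+1/2304 t=1:−1/216 t=2:+1/384 = -11/6912
3j²(4 4 4; 0 -2 2) = Δ·Π!·Σ² = 11/1638  (sign -1)
combine: 4πI² = 729·18/1001·11/1638 = 729/8281
take √, sign -1: I = -0.08369845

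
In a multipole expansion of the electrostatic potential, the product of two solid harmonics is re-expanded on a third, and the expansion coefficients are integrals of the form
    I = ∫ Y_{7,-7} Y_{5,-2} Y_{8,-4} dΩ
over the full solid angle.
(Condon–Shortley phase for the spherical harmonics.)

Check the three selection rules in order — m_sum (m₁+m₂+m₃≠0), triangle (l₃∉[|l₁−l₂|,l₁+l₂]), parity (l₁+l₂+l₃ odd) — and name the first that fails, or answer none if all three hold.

m₁+m₂+m₃ = -7 − 2 − 4 = -13  ✗
triangle: |7−5|=2 ≤ l₃=8 ≤ 7+5=12
parity: l₁+l₂+l₃ = 20 is even

m_sum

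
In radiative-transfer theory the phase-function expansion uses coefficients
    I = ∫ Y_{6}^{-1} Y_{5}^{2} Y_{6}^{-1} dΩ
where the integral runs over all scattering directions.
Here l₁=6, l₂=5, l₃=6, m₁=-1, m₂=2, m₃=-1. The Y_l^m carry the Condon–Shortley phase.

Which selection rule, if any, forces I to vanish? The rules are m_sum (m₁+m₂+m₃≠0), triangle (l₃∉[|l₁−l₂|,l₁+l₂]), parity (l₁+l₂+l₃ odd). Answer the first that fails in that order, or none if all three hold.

parity

azimuthal sum: -1 + 2 − 1 = 0  ✓
1 ≤ 6 ≤ 11 (triangle on l)  ✓
L = 6 + 5 + 6 = 17 (odd)  ✗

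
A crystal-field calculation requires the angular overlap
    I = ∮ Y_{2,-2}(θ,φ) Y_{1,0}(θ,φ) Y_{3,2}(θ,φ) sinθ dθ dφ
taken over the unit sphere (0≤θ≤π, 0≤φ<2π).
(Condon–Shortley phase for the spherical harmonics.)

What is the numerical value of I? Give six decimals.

Checks pass: Σm=0; 6 even; l₃=3∈[1,3].
(2·2+1)(2·1+1)(2·3+1) = 105
Δ: 0! 4! 2! / 7! → 1/105
sum: t=0:+1/4 = 1/4
3j²(2 1 3; 0 0 0) = Δ·Π!·Σ² = 3/35  (sign -1)
sum: t=0:+1/24 = 1/24
3j²(2 1 3; -2 0 2) = Δ·Π!·Σ² = 1/21  (sign -1)
combine: 4πI² = 105·3/35·1/21 = 3/7
take √, sign +1: I = 0.18467439

0.184674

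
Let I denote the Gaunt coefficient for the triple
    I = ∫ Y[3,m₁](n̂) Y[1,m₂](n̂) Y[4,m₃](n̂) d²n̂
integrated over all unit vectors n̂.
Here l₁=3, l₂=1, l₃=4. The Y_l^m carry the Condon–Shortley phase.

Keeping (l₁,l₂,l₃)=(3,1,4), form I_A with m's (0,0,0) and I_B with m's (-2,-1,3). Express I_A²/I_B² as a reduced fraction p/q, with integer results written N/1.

l's match ⇒ only the (l;m) 3-j factors differ between A and B.
A: triangle coeff Δ(3,1,4) = 1/252; Σ_t [0,0]: t=0:+1/36 = 1/36; (3j)²=4/63 [(3 1 4; 0 0 0)], sign=+1
B: triangle coeff Δ(3,1,4) = 1/252; Σ_t [0,0]: t=0:+1/240 = 1/240; (3j)²=1/12 [(3 1 4; -2 -1 3)], sign=-1
I_A²/I_B² = (4/63)/(1/12) = 16/21

16/21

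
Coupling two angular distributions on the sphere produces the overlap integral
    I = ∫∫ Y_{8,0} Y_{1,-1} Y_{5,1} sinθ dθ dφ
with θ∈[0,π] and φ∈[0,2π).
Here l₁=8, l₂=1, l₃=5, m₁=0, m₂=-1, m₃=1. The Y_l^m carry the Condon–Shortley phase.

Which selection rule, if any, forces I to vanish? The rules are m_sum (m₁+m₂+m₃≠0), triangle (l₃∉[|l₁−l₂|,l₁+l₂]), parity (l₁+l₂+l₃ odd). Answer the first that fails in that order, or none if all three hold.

triangle

m₁+m₂+m₃ = 0 − 1 + 1 = 0  ✓
triangle: |8−1|=7 ≤ l₃=5 ≤ 8+1=9  ✗
parity: l₁+l₂+l₃ = 14 is even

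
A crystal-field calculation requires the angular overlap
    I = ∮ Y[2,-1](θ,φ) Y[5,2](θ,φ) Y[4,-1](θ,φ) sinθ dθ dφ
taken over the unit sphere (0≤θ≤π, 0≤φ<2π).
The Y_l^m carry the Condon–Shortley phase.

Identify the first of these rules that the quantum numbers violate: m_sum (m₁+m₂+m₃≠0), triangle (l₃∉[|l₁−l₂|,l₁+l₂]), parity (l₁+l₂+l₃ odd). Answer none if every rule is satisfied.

parity

Σmᵢ = 0  ✓
l₃∈[|l₁−l₂|,l₁+l₂]=[3,7], have l₃=4  ✓
Σlᵢ = 11 ⇒ odd  ✗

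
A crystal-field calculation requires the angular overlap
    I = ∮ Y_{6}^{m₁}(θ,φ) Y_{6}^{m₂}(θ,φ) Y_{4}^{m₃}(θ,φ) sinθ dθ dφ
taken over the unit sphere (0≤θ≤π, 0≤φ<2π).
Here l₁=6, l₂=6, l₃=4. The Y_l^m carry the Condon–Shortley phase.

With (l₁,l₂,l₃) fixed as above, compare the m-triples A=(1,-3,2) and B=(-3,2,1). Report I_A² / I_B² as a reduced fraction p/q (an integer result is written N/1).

Shared (l₁,l₂,l₃)=(6,6,4): N and (l;000)² cancel in I_A²/I_B².
A: Δ = 8!·4!·4!/17! = 1/15315300; Racah Σ t=1..3: t=1:−1/483840 t=2:+1/51840 t=3:−1/69120 = 1/362880; ⇒ 3j(6 6 4; 1 -3 2)² = 16/17017, sgn +1
B: Δ = 8!·4!·4!/17! = 1/15315300; Racah Σ t=5..8: t=5:−1/103680 t=6:+1/34560 t=7:−1/120960 t=8:+1/5806080 = 13/1161216; ⇒ 3j(6 6 4; -3 2 1)² = 65/5236, sgn -1
I_A²/I_B² = (16/17017)/(65/5236) = 64/845

64/845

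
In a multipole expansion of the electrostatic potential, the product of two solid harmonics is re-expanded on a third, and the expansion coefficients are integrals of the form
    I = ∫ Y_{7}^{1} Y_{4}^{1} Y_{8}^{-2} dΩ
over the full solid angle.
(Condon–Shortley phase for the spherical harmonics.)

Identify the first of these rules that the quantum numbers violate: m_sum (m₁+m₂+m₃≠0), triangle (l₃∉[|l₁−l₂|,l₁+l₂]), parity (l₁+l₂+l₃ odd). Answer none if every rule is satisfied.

parity

Σmᵢ = 0  ✓
l₃∈[|l₁−l₂|,l₁+l₂]=[3,11], have l₃=8  ✓
Σlᵢ = 19 ⇒ odd  ✗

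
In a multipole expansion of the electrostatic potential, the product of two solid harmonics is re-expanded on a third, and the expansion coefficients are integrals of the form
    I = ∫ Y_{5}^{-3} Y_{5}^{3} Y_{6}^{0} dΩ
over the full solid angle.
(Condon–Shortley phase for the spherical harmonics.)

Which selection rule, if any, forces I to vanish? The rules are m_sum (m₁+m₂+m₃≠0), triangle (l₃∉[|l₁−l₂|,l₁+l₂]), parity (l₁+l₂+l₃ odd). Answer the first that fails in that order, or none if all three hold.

azimuthal sum: -3 + 3 + 0 = 0  ✓
0 ≤ 6 ≤ 10 (triangle on l)  ✓
L = 5 + 5 + 6 = 16 (even)  ✓

none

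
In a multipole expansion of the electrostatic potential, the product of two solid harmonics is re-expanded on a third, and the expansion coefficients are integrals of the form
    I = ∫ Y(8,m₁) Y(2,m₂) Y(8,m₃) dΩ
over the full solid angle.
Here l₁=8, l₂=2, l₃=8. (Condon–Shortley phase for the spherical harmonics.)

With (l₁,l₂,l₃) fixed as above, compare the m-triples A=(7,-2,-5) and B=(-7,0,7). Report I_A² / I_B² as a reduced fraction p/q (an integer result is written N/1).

42/125

l's match ⇒ only the (l;m) 3-j factors differ between A and B.
A: triangle coeff Δ(8,2,8) = 1/348840; Σ_t [0,0]: t=0:+1/24908083200 = 1/24908083200; (3j)²=7/1292 [(8 2 8; 7 -2 -5)], sign=-1
B: triangle coeff Δ(8,2,8) = 1/348840; Σ_t [1,2]: t=1:−1/87178291200 t=2:+1/24908083200 = 1/34871316480; (3j)²=125/7752 [(8 2 8; -7 0 7)], sign=-1
I_A²/I_B² = (7/1292)/(125/7752) = 42/125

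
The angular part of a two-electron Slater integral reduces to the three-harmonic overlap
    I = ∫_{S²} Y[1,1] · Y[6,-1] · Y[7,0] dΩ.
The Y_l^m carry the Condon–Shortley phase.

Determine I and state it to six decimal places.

0.160342

m-sum 0 ✓  L=14 even ✓  5≤7≤7 ✓
Π(2lᵢ+1) = 3×13×15 = 585
triangle coeff Δ(1,6,7) = 1/1365
Σ_t [0,0]: t=0:+1/518400 = 1/518400
(3j)²=7/195 [(1 6 7; 0 0 0)], sign=-1
Σ_t [0,0]: t=0:+1/1209600 = 1/1209600
(3j)²=1/65 [(1 6 7; 1 -1 0)], sign=-1
⇒ 4πI² = 21/65
I = (+1)√(21/65/(4π)) = 0.16034227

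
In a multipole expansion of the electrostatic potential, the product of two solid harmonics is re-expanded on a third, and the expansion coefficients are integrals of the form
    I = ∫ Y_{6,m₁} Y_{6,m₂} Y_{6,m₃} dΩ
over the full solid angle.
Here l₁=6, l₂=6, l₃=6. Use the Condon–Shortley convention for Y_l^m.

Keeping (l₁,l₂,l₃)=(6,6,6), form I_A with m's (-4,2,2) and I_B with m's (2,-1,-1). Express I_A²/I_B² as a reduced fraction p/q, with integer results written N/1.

Shared (l₁,l₂,l₃)=(6,6,6): N and (l;000)² cancel in I_A²/I_B².
A: Δ = 6!·6!·6!/19! = 1/325909584; Racah Σ t=4..6: t=4:+1/1658880 t=5:−1/518400 t=6:+1/1658880 = -1/1382400; ⇒ 3j(6 6 6; -4 2 2)² = 504/46189, sgn -1
B: Δ = 6!·6!·6!/19! = 1/325909584; Racah Σ t=0..4: t=0:+1/4147200 t=1:−1/207360 t=2:+1/82944 t=3:−1/207360 t=4:+1/4147200 = 1/345600; ⇒ 3j(6 6 6; 2 -1 -1)² = 420/46189, sgn -1
I_A²/I_B² = (504/46189)/(420/46189) = 6/5

6/5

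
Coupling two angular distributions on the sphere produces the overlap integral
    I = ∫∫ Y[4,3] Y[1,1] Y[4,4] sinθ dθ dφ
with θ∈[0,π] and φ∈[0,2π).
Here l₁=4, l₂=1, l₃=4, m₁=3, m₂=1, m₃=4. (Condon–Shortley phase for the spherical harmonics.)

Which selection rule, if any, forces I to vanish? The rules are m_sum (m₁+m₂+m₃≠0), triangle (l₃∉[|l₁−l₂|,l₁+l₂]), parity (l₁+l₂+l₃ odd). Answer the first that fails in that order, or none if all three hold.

m_sum

Σmᵢ = 8  ✗
l₃∈[|l₁−l₂|,l₁+l₂]=[3,5], have l₃=4
Σlᵢ = 9 ⇒ odd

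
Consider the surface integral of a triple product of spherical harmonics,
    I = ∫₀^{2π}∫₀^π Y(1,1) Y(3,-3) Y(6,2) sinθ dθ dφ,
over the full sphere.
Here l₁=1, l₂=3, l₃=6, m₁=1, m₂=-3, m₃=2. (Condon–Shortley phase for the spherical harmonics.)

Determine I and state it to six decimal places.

triangle: need 2≤l₃≤4, have 6; I=0

0.000000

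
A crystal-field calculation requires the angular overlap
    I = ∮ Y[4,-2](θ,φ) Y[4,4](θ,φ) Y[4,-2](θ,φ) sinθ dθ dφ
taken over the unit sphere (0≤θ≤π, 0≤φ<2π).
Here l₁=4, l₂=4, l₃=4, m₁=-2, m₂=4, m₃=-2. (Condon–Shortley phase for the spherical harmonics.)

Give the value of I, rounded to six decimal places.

m-sum 0 ✓  L=12 even ✓  0≤4≤8 ✓
Π(2lᵢ+1) = 9×9×9 = 729
triangle coeff Δ(4,4,4) = 1/450450
Σ_t [0,4]: t=0:+1/13824 t=1:−1/216 t=2:+1/64 t=3:−1/216 t=4:+1/13824 = 5/768
(3j)²=18/1001 [(4 4 4; 0 0 0)], sign=+1
Σ_t [4,4]: t=4:+1/2304 = 1/2304
(3j)²=5/143 [(4 4 4; -2 4 -2)], sign=+1
⇒ 4πI² = 65610/143143
I = (+1)√(65610/143143/(4π)) = 0.19098314

0.190983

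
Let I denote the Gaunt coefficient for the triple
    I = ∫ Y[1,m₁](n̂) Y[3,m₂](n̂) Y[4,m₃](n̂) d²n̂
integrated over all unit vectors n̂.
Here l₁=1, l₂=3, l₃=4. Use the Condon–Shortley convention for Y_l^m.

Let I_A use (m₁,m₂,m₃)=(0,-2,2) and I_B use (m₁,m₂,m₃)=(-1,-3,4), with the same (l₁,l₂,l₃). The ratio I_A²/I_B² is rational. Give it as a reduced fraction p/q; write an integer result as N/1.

3/7

Shared (l₁,l₂,l₃)=(1,3,4): N and (l;000)² cancel in I_A²/I_B².
A: Δ = 0!·2!·6!/9! = 1/252; Racah Σ t=0..0: t=0:+1/120 = 1/120; ⇒ 3j(1 3 4; 0 -2 2)² = 1/21, sgn +1
B: Δ = 0!·2!·6!/9! = 1/252; Racah Σ t=0..0: t=0:+1/1440 = 1/1440; ⇒ 3j(1 3 4; -1 -3 4)² = 1/9, sgn +1
I_A²/I_B² = (1/21)/(1/9) = 3/7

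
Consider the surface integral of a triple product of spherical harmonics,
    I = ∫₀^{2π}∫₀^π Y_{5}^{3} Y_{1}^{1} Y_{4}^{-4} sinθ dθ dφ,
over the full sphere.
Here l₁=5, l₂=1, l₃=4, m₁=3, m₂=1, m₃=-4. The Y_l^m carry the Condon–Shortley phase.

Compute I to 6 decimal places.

-0.049106

m-sum 0 ✓  L=10 even ✓  4≤4≤6 ✓
Π(2lᵢ+1) = 11×3×9 = 297
triangle coeff Δ(5,1,4) = 1/495
Σ_t [1,1]: t=1:−1/576 = -1/576
(3j)²=5/99 [(5 1 4; 0 0 0)], sign=-1
Σ_t [2,2]: t=2:+1/80640 = 1/80640
(3j)²=1/495 [(5 1 4; 3 1 -4)], sign=+1
⇒ 4πI² = 1/33
I = (-1)√(1/33/(4π)) = -0.04910640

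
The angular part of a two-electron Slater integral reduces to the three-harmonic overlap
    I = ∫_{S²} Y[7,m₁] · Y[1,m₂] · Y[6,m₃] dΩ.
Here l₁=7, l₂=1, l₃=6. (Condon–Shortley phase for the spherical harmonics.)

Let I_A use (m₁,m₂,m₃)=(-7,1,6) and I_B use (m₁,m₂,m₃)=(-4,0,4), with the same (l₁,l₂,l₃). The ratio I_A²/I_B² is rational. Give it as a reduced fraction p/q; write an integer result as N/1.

l's match ⇒ only the (l;m) 3-j factors differ between A and B.
A: triangle coeff Δ(7,1,6) = 1/1365; Σ_t [2,2]: t=2:+1/958003200 = 1/958003200; (3j)²=1/15 [(7 1 6; -7 1 6)], sign=+1
B: triangle coeff Δ(7,1,6) = 1/1365; Σ_t [1,1]: t=1:−1/7257600 = -1/7257600; (3j)²=11/455 [(7 1 6; -4 0 4)], sign=-1
I_A²/I_B² = (1/15)/(11/455) = 91/33

91/33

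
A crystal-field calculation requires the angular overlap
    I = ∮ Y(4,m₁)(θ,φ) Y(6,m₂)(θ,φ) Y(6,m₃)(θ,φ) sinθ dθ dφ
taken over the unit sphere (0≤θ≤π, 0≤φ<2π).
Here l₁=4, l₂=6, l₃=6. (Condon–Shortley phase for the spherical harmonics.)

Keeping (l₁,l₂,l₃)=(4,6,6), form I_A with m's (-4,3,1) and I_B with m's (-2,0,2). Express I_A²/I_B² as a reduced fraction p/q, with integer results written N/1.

Same 4,6,6: normalisation and zero-m 3j drop out of the ratio.
A: Δ: 4! 4! 8! / 17! → 1/15315300; sum: t=4:+1/414720 = 1/414720; 3j²(4 6 6; -4 3 1) = Δ·Π!·Σ² = 49/2431  (sign -1)
B: Δ: 4! 4! 8! / 17! → 1/15315300; sum: t=2:+1/55296 t=3:−1/25920 t=4:+1/138240 = -11/829440; 3j²(4 6 6; -2 0 2) = Δ·Π!·Σ² = 11/1326  (sign -1)
I_A²/I_B² = (49/2431)/(11/1326) = 294/121

294/121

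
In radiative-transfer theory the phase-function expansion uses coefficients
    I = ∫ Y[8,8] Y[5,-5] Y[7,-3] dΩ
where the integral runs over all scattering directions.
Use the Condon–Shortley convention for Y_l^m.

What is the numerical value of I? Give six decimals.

Checks pass: Σm=0; 20 even; l₃=7∈[3,13].
(2·8+1)(2·5+1)(2·7+1) = 2805
Δ: 6! 10! 4! / 21! → 1/814773960
sum: t=1:−1/87091200 t=2:+1/4976640 t=3:−1/2073600 t=4:+1/4976640 t=5:−1/87091200 = -1/9676800
3j²(8 5 7; 0 0 0) = Δ·Π!·Σ² = 360/46189  (sign +1)
sum: t=0:+1/62705664000 = 1/62705664000
3j²(8 5 7; 8 -5 -3) = Δ·Π!·Σ² = 2/969  (sign +1)
combine: 4πI² = 2805·360/46189·2/969 = 3600/79781
take √, sign +1: I = 0.05992342

0.059923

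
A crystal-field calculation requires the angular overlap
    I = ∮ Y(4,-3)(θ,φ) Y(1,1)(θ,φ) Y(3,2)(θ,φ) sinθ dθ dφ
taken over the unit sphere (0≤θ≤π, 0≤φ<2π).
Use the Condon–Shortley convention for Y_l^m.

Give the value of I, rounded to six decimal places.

Rules hold: Σm=0, L=8 even, 3≤3≤5.
N = 9·3·7 = 189
Δ = 2!·6!·0!/9! = 1/252
Racah Σ t=1..1: t=1:−1/36 = -1/36
⇒ 3j(4 1 3; 0 0 0)² = 4/63, sgn +1
Racah Σ t=2..2: t=2:+1/240 = 1/240
⇒ 3j(4 1 3; -3 1 2)² = 1/12, sgn -1
4πI² = N·(3j₀)²·(3jₘ)² = 1/1
I = -1·√(1/4π) = -0.28209479

-0.282095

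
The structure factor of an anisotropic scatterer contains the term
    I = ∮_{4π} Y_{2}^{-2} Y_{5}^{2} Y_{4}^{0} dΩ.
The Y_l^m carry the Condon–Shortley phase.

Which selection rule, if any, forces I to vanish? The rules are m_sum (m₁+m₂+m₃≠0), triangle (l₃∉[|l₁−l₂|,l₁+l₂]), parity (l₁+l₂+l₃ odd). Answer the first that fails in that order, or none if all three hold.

parity

m₁+m₂+m₃ = -2 + 2 + 0 = 0  ✓
triangle: |2−5|=3 ≤ l₃=4 ≤ 2+5=7  ✓
parity: l₁+l₂+l₃ = 11 is odd  ✗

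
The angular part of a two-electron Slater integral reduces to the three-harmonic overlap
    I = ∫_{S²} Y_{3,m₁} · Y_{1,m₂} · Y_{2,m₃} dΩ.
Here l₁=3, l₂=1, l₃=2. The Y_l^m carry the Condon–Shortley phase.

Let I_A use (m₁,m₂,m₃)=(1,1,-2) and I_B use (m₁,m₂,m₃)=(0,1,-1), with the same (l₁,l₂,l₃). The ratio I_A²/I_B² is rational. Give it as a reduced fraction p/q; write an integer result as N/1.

Same 3,1,2: normalisation and zero-m 3j drop out of the ratio.
A: Δ: 2! 4! 0! / 7! → 1/105; sum: t=2:+1/48 = 1/48; 3j²(3 1 2; 1 1 -2) = Δ·Π!·Σ² = 1/105  (sign +1)
B: Δ: 2! 4! 0! / 7! → 1/105; sum: t=2:+1/12 = 1/12; 3j²(3 1 2; 0 1 -1) = Δ·Π!·Σ² = 1/35  (sign -1)
I_A²/I_B² = (1/105)/(1/35) = 1/3

1/3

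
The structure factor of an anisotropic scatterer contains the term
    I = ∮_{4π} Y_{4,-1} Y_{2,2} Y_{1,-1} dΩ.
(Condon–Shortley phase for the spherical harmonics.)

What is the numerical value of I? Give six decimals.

triangle: need 2≤l₃≤6, have 1; I=0

0.000000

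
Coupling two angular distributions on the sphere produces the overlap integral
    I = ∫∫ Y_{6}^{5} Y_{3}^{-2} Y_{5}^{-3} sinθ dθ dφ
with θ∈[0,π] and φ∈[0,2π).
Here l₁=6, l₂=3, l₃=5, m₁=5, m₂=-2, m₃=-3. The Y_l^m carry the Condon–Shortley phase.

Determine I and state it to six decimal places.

m-sum 0 ✓  L=14 even ✓  3≤5≤9 ✓
Π(2lᵢ+1) = 13×7×11 = 1001
triangle coeff Δ(6,3,5) = 1/675675
Σ_t [1,3]: t=1:−1/8640 t=2:+1/2304 t=3:−1/8640 = 7/34560
(3j)²=7/429 [(6 3 5; 0 0 0)], sign=-1
Σ_t [0,1]: t=0:+1/120960 t=1:−1/483840 = 1/161280
(3j)²=2/91 [(6 3 5; 5 -2 -3)], sign=+1
⇒ 4πI² = 14/39
I = (-1)√(14/39/(4π)) = -0.16901560

-0.169016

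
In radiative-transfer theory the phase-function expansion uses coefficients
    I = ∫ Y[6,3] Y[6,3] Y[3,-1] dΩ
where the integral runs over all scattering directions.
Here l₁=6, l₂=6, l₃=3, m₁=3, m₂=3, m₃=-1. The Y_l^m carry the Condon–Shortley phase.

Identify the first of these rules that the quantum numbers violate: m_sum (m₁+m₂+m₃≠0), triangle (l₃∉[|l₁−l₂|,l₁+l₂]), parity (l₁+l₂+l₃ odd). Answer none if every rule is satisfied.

m_sum

Σmᵢ = 5  ✗
l₃∈[|l₁−l₂|,l₁+l₂]=[0,12], have l₃=3
Σlᵢ = 15 ⇒ odd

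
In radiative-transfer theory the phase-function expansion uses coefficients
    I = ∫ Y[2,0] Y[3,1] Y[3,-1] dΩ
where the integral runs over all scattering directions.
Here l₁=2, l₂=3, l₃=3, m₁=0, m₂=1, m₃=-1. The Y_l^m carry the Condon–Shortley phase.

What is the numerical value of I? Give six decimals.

-0.126157

Rules hold: Σm=0, L=8 even, 1≤3≤5.
N = 5·7·7 = 245
Δ = 2!·2!·4!/9! = 1/3780
Racah Σ t=0..2: t=0:+1/24 t=1:−1/4 t=2:+1/24 = -1/6
⇒ 3j(2 3 3; 0 0 0)² = 4/105, sgn +1
Racah Σ t=0..2: t=0:+1/96 t=1:−1/6 t=2:+1/16 = -3/32
⇒ 3j(2 3 3; 0 1 -1)² = 3/140, sgn -1
4πI² = N·(3j₀)²·(3jₘ)² = 1/5
I = -1·√(0.2/4π) = -0.12615663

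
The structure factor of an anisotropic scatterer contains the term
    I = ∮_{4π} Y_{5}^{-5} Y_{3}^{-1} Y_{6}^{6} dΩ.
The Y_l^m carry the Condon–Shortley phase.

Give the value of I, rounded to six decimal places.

-0.207001

Checks pass: Σm=0; 14 even; l₃=6∈[2,8].
(2·5+1)(2·3+1)(2·6+1) = 1001
Δ: 2! 8! 4! / 15! → 1/675675
sum: t=0:+1/8640 t=1:−1/2304 t=2:+1/8640 = -7/34560
3j²(5 3 6; 0 0 0) = Δ·Π!·Σ² = 7/429  (sign -1)
sum: t=2:+1/1935360 = 1/1935360
3j²(5 3 6; -5 -1 6) = Δ·Π!·Σ² = 3/91  (sign +1)
combine: 4πI² = 1001·7/429·3/91 = 7/13
take √, sign -1: I = -0.20700098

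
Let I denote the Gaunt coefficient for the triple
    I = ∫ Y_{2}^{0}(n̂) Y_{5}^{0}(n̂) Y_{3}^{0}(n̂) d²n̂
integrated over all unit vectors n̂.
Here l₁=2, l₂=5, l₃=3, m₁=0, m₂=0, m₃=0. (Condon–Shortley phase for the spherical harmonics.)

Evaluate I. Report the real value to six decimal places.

0.239615

Rules hold: Σm=0, L=10 even, 3≤3≤7.
N = 5·11·7 = 385
Δ = 4!·0!·6!/11! = 1/2310
Racah Σ t=2..2: t=2:+1/144 = 1/144
⇒ 3j(2 5 3; 0 0 0)² = 10/231, sgn -1
(m-triple is (0,0,0) — same symbol as above.)
4πI² = N·(3j₀)²·(3jₘ)² = 500/693
I = +1·√(0.721501/4π) = 0.23961470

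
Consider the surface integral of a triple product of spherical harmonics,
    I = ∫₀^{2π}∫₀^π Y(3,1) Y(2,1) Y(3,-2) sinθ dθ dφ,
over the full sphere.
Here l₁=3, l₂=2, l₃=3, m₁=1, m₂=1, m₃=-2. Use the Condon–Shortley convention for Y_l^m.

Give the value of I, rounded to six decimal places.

0.162868

Checks pass: Σm=0; 8 even; l₃=3∈[1,5].
(2·3+1)(2·2+1)(2·3+1) = 245
Δ: 2! 4! 2! / 9! → 1/3780
sum: t=0:+1/24 t=1:−1/4 t=2:+1/24 = -1/6
3j²(3 2 3; 0 0 0) = Δ·Π!·Σ² = 4/105  (sign +1)
sum: t=1:−1/12 t=2:+1/48 = -1/16
3j²(3 2 3; 1 1 -2) = Δ·Π!·Σ² = 1/28  (sign +1)
combine: 4πI² = 245·4/105·1/28 = 1/3
take √, sign +1: I = 0.16286750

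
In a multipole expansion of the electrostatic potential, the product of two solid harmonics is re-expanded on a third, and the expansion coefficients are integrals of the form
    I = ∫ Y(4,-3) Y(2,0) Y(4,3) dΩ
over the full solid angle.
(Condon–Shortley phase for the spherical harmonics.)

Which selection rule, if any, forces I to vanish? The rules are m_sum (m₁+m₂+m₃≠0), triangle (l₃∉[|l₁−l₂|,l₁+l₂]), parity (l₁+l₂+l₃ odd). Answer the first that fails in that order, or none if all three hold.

m₁+m₂+m₃ = -3 + 0 + 3 = 0  ✓
triangle: |4−2|=2 ≤ l₃=4 ≤ 4+2=6  ✓
parity: l₁+l₂+l₃ = 10 is even  ✓

none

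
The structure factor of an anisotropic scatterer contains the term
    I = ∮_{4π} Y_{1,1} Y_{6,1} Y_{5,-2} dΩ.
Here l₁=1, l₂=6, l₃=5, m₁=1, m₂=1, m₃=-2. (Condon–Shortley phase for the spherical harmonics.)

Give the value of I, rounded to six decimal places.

-0.129207

Checks pass: Σm=0; 12 even; l₃=5∈[5,7].
(2·1+1)(2·6+1)(2·5+1) = 429
Δ: 2! 0! 10! / 13! → 1/858
sum: t=1:−1/14400 = -1/14400
3j²(1 6 5; 0 0 0) = Δ·Π!·Σ² = 6/143  (sign +1)
sum: t=0:+1/60480 = 1/60480
3j²(1 6 5; 1 1 -2) = Δ·Π!·Σ² = 5/429  (sign -1)
combine: 4πI² = 429·6/143·5/429 = 30/143
take √, sign -1: I = -0.12920749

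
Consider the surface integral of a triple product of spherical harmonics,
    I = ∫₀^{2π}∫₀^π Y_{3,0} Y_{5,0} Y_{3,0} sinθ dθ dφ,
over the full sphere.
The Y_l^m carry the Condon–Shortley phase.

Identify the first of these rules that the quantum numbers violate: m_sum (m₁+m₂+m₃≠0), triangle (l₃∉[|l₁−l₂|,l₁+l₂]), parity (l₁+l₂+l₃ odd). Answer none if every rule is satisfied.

parity

azimuthal sum: 0 + 0 + 0 = 0  ✓
2 ≤ 3 ≤ 8 (triangle on l)  ✓
L = 3 + 5 + 3 = 11 (odd)  ✗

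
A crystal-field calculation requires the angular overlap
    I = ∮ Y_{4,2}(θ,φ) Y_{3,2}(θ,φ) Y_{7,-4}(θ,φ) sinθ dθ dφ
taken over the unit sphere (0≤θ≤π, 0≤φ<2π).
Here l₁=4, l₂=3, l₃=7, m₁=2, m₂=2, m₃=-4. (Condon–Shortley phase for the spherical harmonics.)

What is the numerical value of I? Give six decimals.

0.250850

Rules hold: Σm=0, L=14 even, 1≤7≤7.
N = 9·7·15 = 945
Δ = 0!·8!·6!/15! = 1/45045
Racah Σ t=0..0: t=0:+1/20736 = 1/20736
⇒ 3j(4 3 7; 0 0 0)² = 35/1287, sgn -1
Racah Σ t=0..0: t=0:+1/172800 = 1/172800
⇒ 3j(4 3 7; 2 2 -4)² = 2/65, sgn -1
4πI² = N·(3j₀)²·(3jₘ)² = 1470/1859
I = +1·√(0.790748/4π) = 0.25084996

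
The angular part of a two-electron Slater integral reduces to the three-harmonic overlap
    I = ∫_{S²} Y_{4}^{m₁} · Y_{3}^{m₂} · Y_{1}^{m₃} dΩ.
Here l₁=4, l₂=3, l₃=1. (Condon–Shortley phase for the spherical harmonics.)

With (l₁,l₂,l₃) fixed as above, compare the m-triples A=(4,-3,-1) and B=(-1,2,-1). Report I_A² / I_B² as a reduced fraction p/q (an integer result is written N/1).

Same 4,3,1: normalisation and zero-m 3j drop out of the ratio.
A: Δ: 6! 2! 0! / 9! → 1/252; sum: t=0:+1/1440 = 1/1440; 3j²(4 3 1; 4 -3 -1) = Δ·Π!·Σ² = 1/9  (sign +1)
B: Δ: 6! 2! 0! / 9! → 1/252; sum: t=5:−1/240 = -1/240; 3j²(4 3 1; -1 2 -1) = Δ·Π!·Σ² = 1/84  (sign -1)
I_A²/I_B² = (1/9)/(1/84) = 28/3

28/3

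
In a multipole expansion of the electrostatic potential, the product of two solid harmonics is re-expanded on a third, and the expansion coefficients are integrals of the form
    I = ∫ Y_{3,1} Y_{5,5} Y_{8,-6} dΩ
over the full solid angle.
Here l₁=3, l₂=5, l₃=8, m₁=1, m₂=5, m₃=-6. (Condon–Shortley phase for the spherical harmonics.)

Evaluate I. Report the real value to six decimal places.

0.132830

m-sum 0 ✓  L=16 even ✓  2≤8≤8 ✓
Π(2lᵢ+1) = 7×11×17 = 1309
triangle coeff Δ(3,5,8) = 1/136136
Σ_t [0,0]: t=0:+1/518400 = 1/518400
(3j)²=56/2431 [(3 5 8; 0 0 0)], sign=+1
Σ_t [0,0]: t=0:+1/174182400 = 1/174182400
(3j)²=1/136 [(3 5 8; 1 5 -6)], sign=+1
⇒ 4πI² = 49/221
I = (+1)√(49/221/(4π)) = 0.13283024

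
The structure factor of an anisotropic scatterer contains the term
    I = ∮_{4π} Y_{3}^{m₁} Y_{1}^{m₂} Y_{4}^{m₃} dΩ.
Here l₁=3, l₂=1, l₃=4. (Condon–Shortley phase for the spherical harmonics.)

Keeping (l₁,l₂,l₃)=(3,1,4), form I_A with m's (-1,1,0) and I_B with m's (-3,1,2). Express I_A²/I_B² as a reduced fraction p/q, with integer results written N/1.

Same 3,1,4: normalisation and zero-m 3j drop out of the ratio.
A: Δ: 0! 6! 2! / 9! → 1/252; sum: t=0:+1/96 = 1/96; 3j²(3 1 4; -1 1 0) = Δ·Π!·Σ² = 1/42  (sign +1)
B: Δ: 0! 6! 2! / 9! → 1/252; sum: t=0:+1/1440 = 1/1440; 3j²(3 1 4; -3 1 2) = Δ·Π!·Σ² = 1/252  (sign +1)
I_A²/I_B² = (1/42)/(1/252) = 6/1

6/1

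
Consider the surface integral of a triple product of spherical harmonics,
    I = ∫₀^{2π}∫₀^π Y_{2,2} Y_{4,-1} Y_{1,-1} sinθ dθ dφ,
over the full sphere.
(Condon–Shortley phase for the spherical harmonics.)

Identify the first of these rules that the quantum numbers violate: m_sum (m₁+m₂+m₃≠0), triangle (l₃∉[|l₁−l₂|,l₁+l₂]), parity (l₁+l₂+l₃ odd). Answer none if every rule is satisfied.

triangle

azimuthal sum: 2 − 1 − 1 = 0  ✓
2 ≤ 1 ≤ 6 (triangle on l)  ✗
L = 2 + 4 + 1 = 7 (odd)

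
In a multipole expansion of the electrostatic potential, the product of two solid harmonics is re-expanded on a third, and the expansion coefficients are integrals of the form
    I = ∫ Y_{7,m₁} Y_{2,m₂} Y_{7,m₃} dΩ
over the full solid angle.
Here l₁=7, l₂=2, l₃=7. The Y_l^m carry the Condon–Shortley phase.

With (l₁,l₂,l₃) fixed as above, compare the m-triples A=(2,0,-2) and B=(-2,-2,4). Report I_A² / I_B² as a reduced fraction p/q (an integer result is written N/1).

44/75

Same 7,2,7: normalisation and zero-m 3j drop out of the ratio.
A: Δ: 2! 12! 2! / 17! → 1/185640; sum: t=0:+1/2419200 t=1:−1/967680 t=2:+1/8709120 = -11/21772800; 3j²(7 2 7; 2 0 -2) = Δ·Π!·Σ² = 242/23205  (sign +1)
B: Δ: 2! 12! 2! / 17! → 1/185640; sum: t=0:+1/8709120 = 1/8709120; 3j²(7 2 7; -2 -2 4) = Δ·Π!·Σ² = 55/3094  (sign -1)
I_A²/I_B² = (242/23205)/(55/3094) = 44/75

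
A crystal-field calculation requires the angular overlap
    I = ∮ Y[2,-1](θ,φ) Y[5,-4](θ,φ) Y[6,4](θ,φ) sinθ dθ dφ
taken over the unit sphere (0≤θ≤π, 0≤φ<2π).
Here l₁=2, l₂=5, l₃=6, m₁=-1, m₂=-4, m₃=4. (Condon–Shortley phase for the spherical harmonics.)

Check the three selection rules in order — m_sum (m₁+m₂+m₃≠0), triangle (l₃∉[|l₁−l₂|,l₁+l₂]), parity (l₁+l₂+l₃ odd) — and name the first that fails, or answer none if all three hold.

azimuthal sum: -1 − 4 + 4 = -1  ✗
3 ≤ 6 ≤ 7 (triangle on l)
L = 2 + 5 + 6 = 13 (odd)

m_sum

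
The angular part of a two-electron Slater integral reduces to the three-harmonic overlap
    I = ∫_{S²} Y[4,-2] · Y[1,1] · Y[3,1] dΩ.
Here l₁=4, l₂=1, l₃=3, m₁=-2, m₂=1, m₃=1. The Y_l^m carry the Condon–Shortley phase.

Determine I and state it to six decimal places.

m-sum 0 ✓  L=8 even ✓  3≤3≤5 ✓
Π(2lᵢ+1) = 9×3×7 = 189
triangle coeff Δ(4,1,3) = 1/252
Σ_t [1,1]: t=1:−1/36 = -1/36
(3j)²=4/63 [(4 1 3; 0 0 0)], sign=+1
Σ_t [2,2]: t=2:+1/96 = 1/96
(3j)²=5/84 [(4 1 3; -2 1 1)], sign=+1
⇒ 4πI² = 5/7
I = (+1)√(5/7/(4π)) = 0.23841361

0.238414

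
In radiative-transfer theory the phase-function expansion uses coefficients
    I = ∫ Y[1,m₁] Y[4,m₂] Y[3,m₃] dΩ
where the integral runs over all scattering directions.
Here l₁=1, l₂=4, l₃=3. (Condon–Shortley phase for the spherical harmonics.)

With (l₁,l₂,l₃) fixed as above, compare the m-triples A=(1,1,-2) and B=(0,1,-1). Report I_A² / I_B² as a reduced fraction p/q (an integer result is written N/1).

1/5

l's match ⇒ only the (l;m) 3-j factors differ between A and B.
A: triangle coeff Δ(1,4,3) = 1/252; Σ_t [0,0]: t=0:+1/240 = 1/240; (3j)²=1/84 [(1 4 3; 1 1 -2)], sign=-1
B: triangle coeff Δ(1,4,3) = 1/252; Σ_t [1,1]: t=1:−1/48 = -1/48; (3j)²=5/84 [(1 4 3; 0 1 -1)], sign=-1
I_A²/I_B² = (1/84)/(5/84) = 1/5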